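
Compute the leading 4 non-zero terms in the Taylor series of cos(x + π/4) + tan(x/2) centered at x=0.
x^3·(1/24 + √(2)/12) - √(2)·x^2/4 + x·(1/2 - √(2)/2) + √(2)/2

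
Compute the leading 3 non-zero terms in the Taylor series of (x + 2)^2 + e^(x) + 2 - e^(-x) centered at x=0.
x^2 + 6·x + 6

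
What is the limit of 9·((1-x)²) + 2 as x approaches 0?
Direct substitution at x = 0 gives 11.

Final answer: 11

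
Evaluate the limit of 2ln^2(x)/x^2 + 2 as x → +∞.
The quotient is an ∞/∞ indeterminate form as x → +∞.
The polynomial denominator x^2 dominates the logarithmic numerator (any positive power of x ≫ ln^2(x) as x → ∞), so the quotient → 0.
Adding the constant: 0 + 2 = 2. Limit = 2.

Final answer: 2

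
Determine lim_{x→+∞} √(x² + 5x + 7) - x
As x → +∞: multiply by the conjugate to get (5x+7)/(√(x²+5x+7)+x); the denominator ~ 2x, so the limit is 5/2.
Limit = 5/2.

Final answer: 5/2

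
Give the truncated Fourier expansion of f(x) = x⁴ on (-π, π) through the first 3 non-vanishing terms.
(48 - 8·π^2)·cos(x) + (-3 + 2·π^2)·cos(2·x) + π^4/5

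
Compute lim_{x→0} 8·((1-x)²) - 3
Direct substitution at x = 0 gives 5.

Final answer: 5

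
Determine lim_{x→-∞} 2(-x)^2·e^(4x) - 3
The product is a 0·∞ indeterminate form at x → -∞.
Rewrite the product as 2(-x)^2 / e^(-4x) (an ∞/∞ form) and apply L'Hôpital, or use the standard hierarchy e^(4|x|) ≫ |(-x)^2| as x → -∞.
The indeterminate product → 0, so the limit = -3.

Final answer: -3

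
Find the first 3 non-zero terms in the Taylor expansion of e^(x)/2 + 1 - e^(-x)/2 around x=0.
x^3/6 + x + 1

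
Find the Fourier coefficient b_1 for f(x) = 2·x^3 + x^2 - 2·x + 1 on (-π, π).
b_1 = (1/π) ∫_{-π}^{π} f(x)·sin(1x) dx.
Evaluate the integral (use parity and integration by parts as needed): b_1 = -28 + 4·π^2.

Final answer: -28 + 4·π^2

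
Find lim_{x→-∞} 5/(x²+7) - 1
Evaluate the dominant behaviour as x → -∞; each term tends to a finite value or vanishes.
Limit = -1.

Final answer: -1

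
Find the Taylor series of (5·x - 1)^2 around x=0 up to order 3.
25·x^2 - 10·x + 1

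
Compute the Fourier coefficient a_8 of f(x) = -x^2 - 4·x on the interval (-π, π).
a_8 = (1/π) ∫_{-π}^{π} f(x)·cos(8x) dx.
Evaluate the integral (use parity and integration by parts as needed): a_8 = -1/16.

Final answer: -1/16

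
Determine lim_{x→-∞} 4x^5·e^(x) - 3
The product is a 0·∞ indeterminate form at x → -∞.
Rewrite the product as 4x^5 / e^(-x) (an ∞/∞ form) and apply L'Hôpital, or use the standard hierarchy e^(|x|) ≫ |x^5| as x → -∞.
The indeterminate product → 0, so the limit = -3.

Final answer: -3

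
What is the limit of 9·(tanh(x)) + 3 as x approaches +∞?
Evaluate the dominant behaviour as x → +∞; each term tends to a finite value or vanishes.
Limit = 12.

Final answer: 12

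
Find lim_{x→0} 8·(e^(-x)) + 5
Direct substitution at x = 0 gives 13.

Final answer: 13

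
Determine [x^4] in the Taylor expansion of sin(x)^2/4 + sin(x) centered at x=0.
Expand to order 4: sin(x)^2/4 + sin(x) = -x^4/12 - x^3/6 + x^2/4 + x + O(x^5).
The coefficient of x^4 is -1/12.

Final answer: -1/12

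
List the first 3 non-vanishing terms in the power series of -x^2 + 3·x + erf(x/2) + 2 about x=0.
-x^2 + x·(1/√(π) + 3) + 2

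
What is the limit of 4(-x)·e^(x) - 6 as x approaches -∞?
The product is a 0·∞ indeterminate form at x → -∞.
Rewrite the product as 4(-x) / e^(-x) (an ∞/∞ form) and apply L'Hôpital, or use the standard hierarchy e^(|x|) ≫ |(-x)| as x → -∞.
The indeterminate product → 0, so the limit = -6.

Final answer: -6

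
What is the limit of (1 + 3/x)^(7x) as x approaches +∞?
As x → +∞: write (1 + 3/x)^(7x) = ((1 + 3/x)^x)^7 → (e^3)^7 = e^21.
Limit = e^(21).

Final answer: e^(21)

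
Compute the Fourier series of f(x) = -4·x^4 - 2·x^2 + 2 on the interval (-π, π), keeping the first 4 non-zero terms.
(-184 + 32·π^2)·cos(x) + (10 - 8·π^2)·cos(2·x) + (-40/27 + 32·π^2/9)·cos(3·x) - 4·π^4/5 - 2·π^2/3 + 2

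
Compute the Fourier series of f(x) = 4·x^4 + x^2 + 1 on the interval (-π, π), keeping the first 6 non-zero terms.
(188 - 32·π^2)·cos(x) + (-11 + 8·π^2)·cos(2·x) + (52/27 - 32·π^2/9)·cos(3·x) + (-1/2 + 2·π^2)·cos(4·x) + (92/625 - 32·π^2/25)·cos(5·x) + 1 + π^2/3 + 4·π^4/5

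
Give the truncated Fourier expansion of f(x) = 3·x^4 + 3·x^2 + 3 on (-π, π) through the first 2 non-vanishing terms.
(132 - 24·π^2)·cos(x) + 3 + π^2 + 3·π^4/5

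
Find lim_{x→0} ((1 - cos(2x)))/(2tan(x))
Both numerator and denominator → 0 as x → 0; this is a 0/0 indeterminate form.
Expand each to leading order near x = 0: numerator ~ 2·x^2, denominator ~ 2·x.
The limit of the ratio is 0.

Final answer: 0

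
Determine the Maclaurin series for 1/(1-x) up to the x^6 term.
x^6 + x^5 + x^4 + x^3 + x^2 + x + 1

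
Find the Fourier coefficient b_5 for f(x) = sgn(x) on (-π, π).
b_5 = (1/π) ∫_{-π}^{π} f(x)·sin(5x) dx.
Evaluate the integral (use parity and integration by parts as needed): b_5 = 4/(5·π).

Final answer: 4/(5·π)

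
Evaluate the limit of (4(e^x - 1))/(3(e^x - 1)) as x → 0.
Both numerator and denominator → 0 as x → 0; this is a 0/0 indeterminate form.
Expand each to leading order near x = 0: numerator ~ 4·x, denominator ~ 3·x.
The limit of the ratio is 4/3.

Final answer: 4/3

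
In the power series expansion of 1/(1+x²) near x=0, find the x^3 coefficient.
Expand to order 3: 1/(1+x²) = 1 - x^2 + O(x^4).
The coefficient of x^3 is 0.

Final answer: 0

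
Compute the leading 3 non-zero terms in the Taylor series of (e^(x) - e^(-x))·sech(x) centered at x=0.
4·x^5/15 - 2·x^3/3 + 2·x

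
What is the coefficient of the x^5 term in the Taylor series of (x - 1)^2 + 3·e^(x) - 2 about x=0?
Expand to order 5: (x - 1)^2 + 3·e^(x) - 2 = x^5/40 + x^4/8 + x^3/2 + 5·x^2/2 + x + 2 + O(x^6).
The coefficient of x^5 is 1/40.

Final answer: 1/40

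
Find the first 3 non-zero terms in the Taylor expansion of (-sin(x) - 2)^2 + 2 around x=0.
x^2 + 4·x + 6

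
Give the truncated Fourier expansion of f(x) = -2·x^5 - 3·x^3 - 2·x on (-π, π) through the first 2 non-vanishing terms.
(-448 - 4·π^4 + 74·π^2)·sin(x) + (-7·π^2 + 25/2 + 2·π^4)·sin(2·x)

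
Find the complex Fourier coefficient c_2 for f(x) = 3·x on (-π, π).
Compute the real Fourier coefficients first: a_2 = 0, b_2 = -3.
Then c_2 = (a_2 − i·b_2)/2 = 3·i/2.

Final answer: 3·i/2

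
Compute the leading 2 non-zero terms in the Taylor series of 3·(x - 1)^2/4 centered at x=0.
3/4 - 3·x/2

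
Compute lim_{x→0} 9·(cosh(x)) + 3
Direct substitution at x = 0 gives 12.

Final answer: 12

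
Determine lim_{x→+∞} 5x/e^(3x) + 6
The quotient is an ∞/∞ indeterminate form as x → +∞.
The exponential denominator e^(3x) dominates the polynomial numerator (e^x ≫ x as x → ∞), so the quotient → 0.
Adding the constant: 0 + 6 = 6. Limit = 6.

Final answer: 6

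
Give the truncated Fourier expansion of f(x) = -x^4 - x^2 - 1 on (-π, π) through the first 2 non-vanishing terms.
(-44 + 8·π^2)·cos(x) - π^4/5 - π^2/3 - 1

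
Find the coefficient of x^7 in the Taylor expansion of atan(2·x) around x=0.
Expand to order 7: atan(2·x) = -128·x^7/7 + 32·x^5/5 - 8·x^3/3 + 2·x + O(x^8).
The coefficient of x^7 is -128/7.

Final answer: -128/7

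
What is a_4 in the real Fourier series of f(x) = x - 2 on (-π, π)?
a_4 = (1/π) ∫_{-π}^{π} f(x)·cos(4x) dx.
Evaluate the integral (use parity and integration by parts as needed): a_4 = 0.

Final answer: 0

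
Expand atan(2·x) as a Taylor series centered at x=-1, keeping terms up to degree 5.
-atan(2) + 2·(x + 1)/5 + 8·(x + 1)^2/25 + 88·(x + 1)^3/375 + 96·(x + 1)^4/625 + 1312·(x + 1)^5/15625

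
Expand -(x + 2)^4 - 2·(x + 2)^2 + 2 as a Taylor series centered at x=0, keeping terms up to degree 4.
-x^4 - 8·x^3 - 26·x^2 - 40·x - 22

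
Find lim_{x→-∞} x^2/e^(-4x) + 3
The quotient is an ∞/∞ indeterminate form as x → -∞.
Compare growth rates of the dominant terms (exponentials ≫ polynomials ≫ logarithms), or apply L'Hôpital's rule; the quotient → 0.
Adding the constant: 0 + 3 = 3. Limit = 3.

Final answer: 3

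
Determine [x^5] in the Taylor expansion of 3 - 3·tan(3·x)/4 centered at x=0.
Expand to order 5: 3 - 3·tan(3·x)/4 = -243·x^5/10 - 27·x^3/4 - 9·x/4 + 3 + O(x^6).
The coefficient of x^5 is -243/10.

Final answer: -243/10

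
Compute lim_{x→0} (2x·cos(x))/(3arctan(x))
Both numerator and denominator → 0 as x → 0; this is a 0/0 indeterminate form.
Expand each to leading order near x = 0: numerator ~ 2·x, denominator ~ 3·x.
The limit of the ratio is 2/3.

Final answer: 2/3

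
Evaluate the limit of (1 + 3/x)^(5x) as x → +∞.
As x → +∞: write (1 + 3/x)^(5x) = ((1 + 3/x)^x)^5 → (e^3)^5 = e^15.
Limit = e^(15).

Final answer: e^(15)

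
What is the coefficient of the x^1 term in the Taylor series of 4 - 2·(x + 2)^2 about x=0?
Expand to order 1: 4 - 2·(x + 2)^2 = -8·x - 4 + O(x^2).
The coefficient of x^1 is -8.

Final answer: -8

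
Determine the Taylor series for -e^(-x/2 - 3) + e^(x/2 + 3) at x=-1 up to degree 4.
(-1 + e^(5))·e^(-5/2) + (1 + e^(5))·e^(-5/2)·(x + 1)/2 + (-1 + e^(5))·e^(-5/2)·(x + 1)^2/8 + (1 + e^(5))·e^(-5/2)·(x + 1)^3/48 + (-1 + e^(5))·e^(-5/2)·(x + 1)^4/384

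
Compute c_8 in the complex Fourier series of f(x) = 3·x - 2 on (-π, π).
Compute the real Fourier coefficients first: a_8 = 0, b_8 = -3/4.
Then c_8 = (a_8 − i·b_8)/2 = 3·i/8.

Final answer: 3·i/8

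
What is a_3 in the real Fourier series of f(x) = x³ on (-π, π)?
a_3 = (1/π) ∫_{-π}^{π} f(x)·cos(3x) dx.
Evaluate the integral (use parity and integration by parts as needed): a_3 = 0.

Final answer: 0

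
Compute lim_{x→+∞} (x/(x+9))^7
As x → +∞: x/(x+9) = 1/(1 + 9/x) → 1, and the 7th power of a limit-1 base also → 1.
Limit = 1.

Final answer: 1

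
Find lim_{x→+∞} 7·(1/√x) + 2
Evaluate the dominant behaviour as x → +∞; each term tends to a finite value or vanishes.
Limit = 2.

Final answer: 2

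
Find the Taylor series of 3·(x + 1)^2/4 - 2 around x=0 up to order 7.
3·x^2/4 + 3·x/2 - 5/4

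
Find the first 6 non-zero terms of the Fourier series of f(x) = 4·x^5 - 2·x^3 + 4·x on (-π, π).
(-164·π^2 + 8·π^4 + 992)·sin(x) + (-4·π^4 - 37 + 22·π^2)·sin(2·x) + (-196·π^2/27 + 608/81 + 8·π^4/3)·sin(3·x) + (-2·π^4 - 53/16 + 7·π^2/2)·sin(4·x) + (-52·π^2/25 + 1312/625 + 8·π^4/5)·sin(5·x) + (-4·π^4/3 - 127/81 + 38·π^2/27)·sin(6·x)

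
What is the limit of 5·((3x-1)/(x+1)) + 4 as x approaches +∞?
Evaluate the dominant behaviour as x → +∞; each term tends to a finite value or vanishes.
Limit = 19.

Final answer: 19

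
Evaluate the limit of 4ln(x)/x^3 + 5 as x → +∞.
The quotient is an ∞/∞ indeterminate form as x → +∞.
The polynomial denominator x^3 dominates the logarithmic numerator (any positive power of x ≫ ln(x) as x → ∞), so the quotient → 0.
Adding the constant: 0 + 5 = 5. Limit = 5.

Final answer: 5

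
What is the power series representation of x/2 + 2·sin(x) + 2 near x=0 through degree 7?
-x^7/2520 + x^5/60 - x^3/3 + 5·x/2 + 2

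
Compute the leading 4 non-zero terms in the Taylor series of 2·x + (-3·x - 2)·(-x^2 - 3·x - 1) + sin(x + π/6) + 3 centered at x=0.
x^3·(3 - √(3)/12) + 43·x^2/4 + x·(√(3)/2 + 11) + 11/2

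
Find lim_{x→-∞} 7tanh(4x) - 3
Evaluate the dominant behaviour as x → -∞; each term tends to a finite value or vanishes.
Limit = -10.

Final answer: -10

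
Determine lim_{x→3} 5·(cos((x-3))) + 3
Direct substitution at x = 3 gives 8.

Final answer: 8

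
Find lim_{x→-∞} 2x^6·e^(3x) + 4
The product is a 0·∞ indeterminate form at x → -∞.
Rewrite the product as 2x^6 / e^(-3x) (an ∞/∞ form) and apply L'Hôpital, or use the standard hierarchy e^(3|x|) ≫ |x^6| as x → -∞.
The indeterminate product → 0, so the limit = 4.

Final answer: 4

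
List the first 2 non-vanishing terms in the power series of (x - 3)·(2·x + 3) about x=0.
-3·x - 9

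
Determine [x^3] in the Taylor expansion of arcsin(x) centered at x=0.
Expand to order 3: arcsin(x) = x^3/6 + x + O(x^4).
The coefficient of x^3 is 1/6.

Final answer: 1/6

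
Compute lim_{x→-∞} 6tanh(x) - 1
Evaluate the dominant behaviour as x → -∞; each term tends to a finite value or vanishes.
Limit = -7.

Final answer: -7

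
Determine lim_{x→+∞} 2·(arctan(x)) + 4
Evaluate the dominant behaviour as x → +∞; each term tends to a finite value or vanishes.
Limit = π + 4.

Final answer: π + 4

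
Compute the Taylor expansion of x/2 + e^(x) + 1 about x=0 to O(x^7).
x^6/720 + x^5/120 + x^4/24 + x^3/6 + x^2/2 + 3·x/2 + 2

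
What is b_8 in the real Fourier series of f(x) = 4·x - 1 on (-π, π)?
b_8 = (1/π) ∫_{-π}^{π} f(x)·sin(8x) dx.
Evaluate the integral (use parity and integration by parts as needed): b_8 = -1.

Final answer: -1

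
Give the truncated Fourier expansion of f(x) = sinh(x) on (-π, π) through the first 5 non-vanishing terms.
sin(x)·sinh(π)/π - 4·sin(2·x)·sinh(π)/(5·π) + 3·sin(3·x)·sinh(π)/(5·π) - 8·sin(4·x)·sinh(π)/(17·π) + 5·sin(5·x)·sinh(π)/(13·π)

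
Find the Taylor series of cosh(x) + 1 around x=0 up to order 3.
x^2/2 + 2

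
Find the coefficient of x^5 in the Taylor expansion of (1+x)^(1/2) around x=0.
Expand to order 5: (1+x)^(1/2) = 7·x^5/256 - 5·x^4/128 + x^3/16 - x^2/8 + x/2 + 1 + O(x^6).
The coefficient of x^5 is 7/256.

Final answer: 7/256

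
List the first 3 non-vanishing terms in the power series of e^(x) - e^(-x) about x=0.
x^5/60 + x^3/3 + 2·x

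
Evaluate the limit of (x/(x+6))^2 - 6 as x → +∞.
As x → +∞: x/(x+6) = 1/(1 + 6/x) → 1, and the 2nd power of a limit-1 base also → 1; with the additive constant, 1 - 6 = -5.
Limit = -5.

Final answer: -5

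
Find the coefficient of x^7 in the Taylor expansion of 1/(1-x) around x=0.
Expand to order 7: 1/(1-x) = x^7 + x^6 + x^5 + x^4 + x^3 + x^2 + x + 1 + O(x^8).
The coefficient of x^7 is 1.

Final answer: 1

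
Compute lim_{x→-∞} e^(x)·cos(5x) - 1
Evaluate the dominant behaviour as x → -∞; each term tends to a finite value or vanishes.
Limit = -1.

Final answer: -1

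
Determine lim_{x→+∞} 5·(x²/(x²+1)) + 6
Evaluate the dominant behaviour as x → +∞; each term tends to a finite value or vanishes.
Limit = 11.

Final answer: 11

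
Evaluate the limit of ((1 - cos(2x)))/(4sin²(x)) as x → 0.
Both numerator and denominator → 0 as x → 0; this is a 0/0 indeterminate form.
Expand each to leading order near x = 0: numerator ~ 2·x^2, denominator ~ 4·x^2.
The limit of the ratio is 1/2.

Final answer: 1/2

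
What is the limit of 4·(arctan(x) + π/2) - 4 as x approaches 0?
Direct substitution at x = 0 gives -4 + 2·π.

Final answer: -4 + 2·π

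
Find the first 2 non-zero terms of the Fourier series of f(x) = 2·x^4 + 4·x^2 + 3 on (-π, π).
(80 - 16·π^2)·cos(x) + 3 + 4·π^2/3 + 2·π^4/5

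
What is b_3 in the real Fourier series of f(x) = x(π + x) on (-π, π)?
b_3 = (1/π) ∫_{-π}^{π} f(x)·sin(3x) dx.
Evaluate the integral (use parity and integration by parts as needed): b_3 = 2·π/3.

Final answer: 2·π/3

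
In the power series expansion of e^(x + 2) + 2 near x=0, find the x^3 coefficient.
Expand to order 3: e^(x + 2) + 2 = x^3·e^(2)/6 + x^2·e^(2)/2 + x·e^(2) + 2 + e^(2) + O(x^4).
The coefficient of x^3 is e^(2)/6.

Final answer: e^(2)/6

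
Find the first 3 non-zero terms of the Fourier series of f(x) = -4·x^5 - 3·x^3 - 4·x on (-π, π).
(-932 - 8·π^4 + 154·π^2)·sin(x) + (-17·π^2 + 59/2 + 4·π^4)·sin(2·x) + (-8·π^4/3 - 428/81 + 106·π^2/27)·sin(3·x)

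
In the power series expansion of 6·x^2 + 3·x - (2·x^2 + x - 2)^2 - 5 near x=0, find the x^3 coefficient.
Expand to order 3: 6·x^2 + 3·x - (2·x^2 + x - 2)^2 - 5 = -4·x^3 + 13·x^2 + 7·x - 9 + O(x^4).
The coefficient of x^3 is -4.

Final answer: -4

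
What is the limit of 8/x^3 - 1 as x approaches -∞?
Evaluate the dominant behaviour as x → -∞; each term tends to a finite value or vanishes.
Limit = -1.

Final answer: -1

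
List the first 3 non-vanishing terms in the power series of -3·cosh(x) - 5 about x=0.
-x^4/8 - 3·x^2/2 - 8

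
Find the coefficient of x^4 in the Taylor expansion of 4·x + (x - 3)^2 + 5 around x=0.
Expand to order 4: 4·x + (x - 3)^2 + 5 = x^2 - 2·x + 14 + O(x^5).
The coefficient of x^4 is 0.

Final answer: 0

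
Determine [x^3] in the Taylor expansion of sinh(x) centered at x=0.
Expand to order 3: sinh(x) = x^3/6 + x + O(x^4).
The coefficient of x^3 is 1/6.

Final answer: 1/6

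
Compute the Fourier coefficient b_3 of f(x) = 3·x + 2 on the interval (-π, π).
b_3 = (1/π) ∫_{-π}^{π} f(x)·sin(3x) dx.
Evaluate the integral (use parity and integration by parts as needed): b_3 = 2.

Final answer: 2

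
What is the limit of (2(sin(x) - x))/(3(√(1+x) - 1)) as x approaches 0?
Both numerator and denominator → 0 as x → 0; this is a 0/0 indeterminate form.
Expand each to leading order near x = 0: numerator ~ -x^3/3, denominator ~ 3·x/2.
The limit of the ratio is 0.

Final answer: 0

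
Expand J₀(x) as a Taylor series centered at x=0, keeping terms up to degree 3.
1 - x^2/4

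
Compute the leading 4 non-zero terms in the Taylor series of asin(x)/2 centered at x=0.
5·x^7/224 + 3·x^5/80 + x^3/12 + x/2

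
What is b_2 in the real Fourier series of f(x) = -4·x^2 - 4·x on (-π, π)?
b_2 = (1/π) ∫_{-π}^{π} f(x)·sin(2x) dx.
Evaluate the integral (use parity and integration by parts as needed): b_2 = 4.

Final answer: 4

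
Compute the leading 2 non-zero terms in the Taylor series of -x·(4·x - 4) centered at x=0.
-4·x^2 + 4·x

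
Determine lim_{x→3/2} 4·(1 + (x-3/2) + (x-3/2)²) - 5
Direct substitution at x = 3/2 gives -1.

Final answer: -1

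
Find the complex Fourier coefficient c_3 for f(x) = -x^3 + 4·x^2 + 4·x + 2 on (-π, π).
Compute the real Fourier coefficients first: a_3 = -16/9, b_3 = 28/9 - 2·π^2/3.
Then c_3 = (a_3 − i·b_3)/2 = -8/9 - 14·i/9 + i·π^2/3.

Final answer: -8/9 - 14·i/9 + i·π^2/3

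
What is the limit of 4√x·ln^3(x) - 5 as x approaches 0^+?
The product is a 0·∞ indeterminate form at x → 0⁺.
Rewrite the product as 4·ln^3(x) / x^(-1/2) and apply L'Hôpital, or use the standard hierarchy x^(-1/2) ≫ |ln x|^3 as x → 0⁺.
The indeterminate product → 0, so the limit = -5.

Final answer: -5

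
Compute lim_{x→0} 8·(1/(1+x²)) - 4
Direct substitution at x = 0 gives 4.

Final answer: 4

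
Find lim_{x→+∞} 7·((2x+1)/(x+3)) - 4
Evaluate the dominant behaviour as x → +∞; each term tends to a finite value or vanishes.
Limit = 10.

Final answer: 10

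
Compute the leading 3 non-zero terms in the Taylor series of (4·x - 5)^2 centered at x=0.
16·x^2 - 40·x + 25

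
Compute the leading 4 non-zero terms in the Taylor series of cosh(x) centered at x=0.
x^6/720 + x^4/24 + x^2/2 + 1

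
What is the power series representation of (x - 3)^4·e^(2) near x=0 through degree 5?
x^4·e^(2) - 12·x^3·e^(2) + 54·x^2·e^(2) - 108·x·e^(2) + 81·e^(2)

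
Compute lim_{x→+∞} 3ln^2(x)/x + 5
The quotient is an ∞/∞ indeterminate form as x → +∞.
The polynomial denominator x dominates the logarithmic numerator (any positive power of x ≫ ln^2(x) as x → ∞), so the quotient → 0.
Adding the constant: 0 + 5 = 5. Limit = 5.

Final answer: 5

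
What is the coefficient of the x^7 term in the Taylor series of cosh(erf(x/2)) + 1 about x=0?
Expand to order 7: cosh(erf(x/2)) + 1 = x^6·(-1/(72·π^2) + 1/(720·π^3) + 7/(720·π)) + x^4·(-1/(12·π) + 1/(24·π^2)) + x^2/(2·π) + 2 + O(x^8).
The coefficient of x^7 is 0.

Final answer: 0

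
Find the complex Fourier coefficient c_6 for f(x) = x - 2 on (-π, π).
Compute the real Fourier coefficients first: a_6 = 0, b_6 = -1/3.
Then c_6 = (a_6 − i·b_6)/2 = i/6.

Final answer: i/6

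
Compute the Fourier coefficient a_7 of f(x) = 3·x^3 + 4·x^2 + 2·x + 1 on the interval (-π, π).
a_7 = (1/π) ∫_{-π}^{π} f(x)·cos(7x) dx.
Evaluate the integral (use parity and integration by parts as needed): a_7 = -16/49.

Final answer: -16/49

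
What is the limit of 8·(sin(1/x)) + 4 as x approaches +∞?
Evaluate the dominant behaviour as x → +∞; each term tends to a finite value or vanishes.
Limit = 4.

Final answer: 4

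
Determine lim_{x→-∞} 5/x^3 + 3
Evaluate the dominant behaviour as x → -∞; each term tends to a finite value or vanishes.
Limit = 3.

Final answer: 3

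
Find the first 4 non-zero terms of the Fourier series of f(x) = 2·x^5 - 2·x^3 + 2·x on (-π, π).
(-84·π^2 + 4·π^4 + 508)·sin(x) + (-2·π^4 - 20 + 12·π^2)·sin(2·x) + (-116·π^2/27 + 340/81 + 4·π^4/3)·sin(3·x) + (-π^4 - 59/32 + 9·π^2/4)·sin(4·x)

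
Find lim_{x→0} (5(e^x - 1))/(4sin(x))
Both numerator and denominator → 0 as x → 0; this is a 0/0 indeterminate form.
Expand each to leading order near x = 0: numerator ~ 5·x, denominator ~ 4·x.
The limit of the ratio is 5/4.

Final answer: 5/4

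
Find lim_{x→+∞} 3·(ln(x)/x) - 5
Evaluate the dominant behaviour as x → +∞; each term tends to a finite value or vanishes.
Limit = -5.

Final answer: -5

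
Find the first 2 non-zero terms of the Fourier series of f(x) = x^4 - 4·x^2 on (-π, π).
(64 - 8·π^2)·cos(x) - 4·π^2/3 + π^4/5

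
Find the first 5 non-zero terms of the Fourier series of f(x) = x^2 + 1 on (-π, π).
-4·cos(x) + cos(2·x) - 4·cos(3·x)/9 + cos(4·x)/4 + 1 + π^2/3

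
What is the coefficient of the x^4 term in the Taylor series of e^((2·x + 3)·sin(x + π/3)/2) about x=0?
Expand to order 4: e^((2·x + 3)·sin(x + π/3)/2) = x^4·(-49·√(3)·e^(3·√(3)/4)/128 - 1031·e^(3·√(3)/4)/6144) + x^3·(-5·√(3)·e^(3·√(3)/4)/64 + 5·e^(3·√(3)/4)/128) + 37·x^2·e^(3·√(3)/4)/32 + x·(3·e^(3·√(3)/4)/4 + √(3)·e^(3·√(3)/4)/2) + e^(3·√(3)/4) + O(x^5).
The coefficient of x^4 is -49·√(3)·e^(3·√(3)/4)/128 - 1031·e^(3·√(3)/4)/6144.

Final answer: -49·√(3)·e^(3·√(3)/4)/128 - 1031·e^(3·√(3)/4)/6144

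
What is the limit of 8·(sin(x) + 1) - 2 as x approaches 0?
Direct substitution at x = 0 gives 6.

Final answer: 6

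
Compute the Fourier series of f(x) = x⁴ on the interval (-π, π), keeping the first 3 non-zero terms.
(48 - 8·π^2)·cos(x) + (-3 + 2·π^2)·cos(2·x) + π^4/5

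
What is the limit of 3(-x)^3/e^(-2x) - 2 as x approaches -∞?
The quotient is an ∞/∞ indeterminate form as x → -∞.
Compare growth rates of the dominant terms (exponentials ≫ polynomials ≫ logarithms), or apply L'Hôpital's rule; the quotient → 0.
Adding the constant: 0 - 2 = -2. Limit = -2.

Final answer: -2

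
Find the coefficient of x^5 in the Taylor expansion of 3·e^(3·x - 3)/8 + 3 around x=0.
Expand to order 5: 3·e^(3·x - 3)/8 + 3 = 243·x^5·e^(-3)/320 + 81·x^4·e^(-3)/64 + 27·x^3·e^(-3)/16 + 27·x^2·e^(-3)/16 + 9·x·e^(-3)/8 + 3·e^(-3)/8 + 3 + O(x^6).
The coefficient of x^5 is 243·e^(-3)/320.

Final answer: 243·e^(-3)/320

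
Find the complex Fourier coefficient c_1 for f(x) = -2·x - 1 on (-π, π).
Compute the real Fourier coefficients first: a_1 = 0, b_1 = -4.
Then c_1 = (a_1 − i·b_1)/2 = 2·i.

Final answer: 2·i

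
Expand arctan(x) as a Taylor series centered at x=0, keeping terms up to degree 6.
x^5/5 - x^3/3 + x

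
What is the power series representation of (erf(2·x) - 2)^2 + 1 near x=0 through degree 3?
64·x^3/(3·√(π)) + 16·x^2/π - 16·x/√(π) + 5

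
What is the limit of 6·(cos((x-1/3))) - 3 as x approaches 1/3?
Direct substitution at x = 1/3 gives 3.

Final answer: 3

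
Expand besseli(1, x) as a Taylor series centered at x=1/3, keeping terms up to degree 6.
besseli(1, 1/3) + (besseli(2, 1/3)/2 + besseli(0, 1/3)/2)·(x - 1/3) + (besseli(3, 1/3)/8 + 3·besseli(1, 1/3)/8)·(x - 1/3)^2 + (besseli(4, 1/3)/48 + besseli(2, 1/3)/12 + besseli(0, 1/3)/16)·(x - 1/3)^3 + (besseli(5, 1/3)/384 + 5·besseli(3, 1/3)/384 + 5·besseli(1, 1/3)/192)·(x - 1/3)^4 + (besseli(6, 1/3)/3840 + besseli(4, 1/3)/640 + besseli(2, 1/3)/256 + besseli(0, 1/3)/384)·(x - 1/3)^5 + (besseli(7, 1/3)/46080 + 7·besseli(5, 1/3)/46080 + 7·besseli(3, 1/3)/15360 + 7·besseli(1, 1/3)/9216)·(x - 1/3)^6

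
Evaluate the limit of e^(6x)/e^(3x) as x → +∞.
This is an ∞/∞ indeterminate form as x → +∞.
Rewrite e^(6x)/e^(3x) = e^((6−3)x) = e^(3x); the exponent coefficient is 3 > 0 so e^(3x) → ∞.
Limit = ∞.

Final answer: ∞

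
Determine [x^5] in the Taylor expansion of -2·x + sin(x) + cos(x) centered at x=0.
Expand to order 5: -2·x + sin(x) + cos(x) = x^5/120 + x^4/24 - x^3/6 - x^2/2 - x + 1 + O(x^6).
The coefficient of x^5 is 1/120.

Final answer: 1/120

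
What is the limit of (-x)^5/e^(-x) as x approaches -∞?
This is an ∞/∞ indeterminate form as x → -∞.
Compare growth rates of the dominant terms (exponentials ≫ polynomials ≫ logarithms), or apply L'Hôpital's rule; the quotient → 0.
Limit = 0.

Final answer: 0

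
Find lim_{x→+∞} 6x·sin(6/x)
As x → +∞: let u = 6/x → 0⁺; then 6·x·sin(6/x) = 6·6·sin(u)/u → 6·6·1 = 36.
Limit = 36.

Final answer: 36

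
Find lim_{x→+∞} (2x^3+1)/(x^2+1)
This is an ∞/∞ indeterminate form as x → +∞.
Divide numerator and denominator by x^3 and let the lower-order terms vanish; the numerator's degree 3 exceeds the denominator's degree 2, so the quotient diverges.
Limit = ∞.

Final answer: ∞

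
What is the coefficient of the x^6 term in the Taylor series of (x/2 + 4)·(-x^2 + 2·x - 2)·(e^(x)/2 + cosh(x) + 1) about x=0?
Expand to order 6: (x/2 + 4)·(-x^2 + 2·x - 2)·(e^(x)/2 + cosh(x) + 1) = -13·x^6/60 - 53·x^5/240 - 29·x^4/12 + 11·x^3/6 - 10·x^2 + 27·x/2 - 20 + O(x^7).
The coefficient of x^6 is -13/60.

Final answer: -13/60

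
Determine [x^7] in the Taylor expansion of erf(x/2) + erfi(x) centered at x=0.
Expand to order 7: erf(x/2) + erfi(x) = 127·x^7/(2688·√(π)) + 33·x^5/(160·√(π)) + 7·x^3/(12·√(π)) + 3·x/√(π) + O(x^8).
The coefficient of x^7 is 127/(2688·√(π)).

Final answer: 127/(2688·√(π))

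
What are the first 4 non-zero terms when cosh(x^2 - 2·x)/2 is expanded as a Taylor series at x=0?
7·x^4/12 - x^3 + x^2 + 1/2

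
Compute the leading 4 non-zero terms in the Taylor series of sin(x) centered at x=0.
-x^7/5040 + x^5/120 - x^3/6 + x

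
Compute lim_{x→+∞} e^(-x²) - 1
Evaluate the dominant behaviour as x → +∞; each term tends to a finite value or vanishes.
Limit = -1.

Final answer: -1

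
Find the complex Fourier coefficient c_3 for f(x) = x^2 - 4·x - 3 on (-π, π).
Compute the real Fourier coefficients first: a_3 = -4/9, b_3 = -8/3.
Then c_3 = (a_3 − i·b_3)/2 = -2/9 + 4·i/3.

Final answer: -2/9 + 4·i/3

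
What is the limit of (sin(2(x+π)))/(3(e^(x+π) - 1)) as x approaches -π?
Both numerator and denominator → 0 as x → -π; this is a 0/0 indeterminate form.
Expand each to leading order near x = -π: numerator ~ 2·(x + π), denominator ~ 3·(x + π).
The limit of the ratio is 2/3.

Final answer: 2/3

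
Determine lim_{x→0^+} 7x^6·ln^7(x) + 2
The product is a 0·∞ indeterminate form at x → 0⁺.
Rewrite the product as 7·ln^7(x) / x^(-6) and apply L'Hôpital, or use the standard hierarchy x^(-6) ≫ |ln x|^7 as x → 0⁺.
The indeterminate product → 0, so the limit = 2.

Final answer: 2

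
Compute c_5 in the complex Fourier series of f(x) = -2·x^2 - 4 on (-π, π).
Compute the real Fourier coefficients first: a_5 = 8/25, b_5 = 0.
Then c_5 = (a_5 − i·b_5)/2 = 4/25.

Final answer: 4/25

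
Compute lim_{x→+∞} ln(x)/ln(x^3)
This is an ∞/∞ indeterminate form as x → +∞.
Write ln(x^3) = 3·ln(x), reducing the quotient to 1/3.
Limit = 1/3.

Final answer: 1/3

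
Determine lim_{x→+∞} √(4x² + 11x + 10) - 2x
As x → +∞: multiply by the conjugate to get (11x+10)/(√(4x²+11x+10)+2x); the denominator ~ 4x, so the limit is 11/4.
Limit = 11/4.

Final answer: 11/4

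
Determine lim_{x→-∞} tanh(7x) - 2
Evaluate the dominant behaviour as x → -∞; each term tends to a finite value or vanishes.
Limit = -3.

Final answer: -3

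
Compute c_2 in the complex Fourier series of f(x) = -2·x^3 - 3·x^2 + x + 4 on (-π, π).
Compute the real Fourier coefficients first: a_2 = -3, b_2 = -4 + 2·π^2.
Then c_2 = (a_2 − i·b_2)/2 = -3/2 - i·π^2 + 2·i.

Final answer: -3/2 - i·π^2 + 2·i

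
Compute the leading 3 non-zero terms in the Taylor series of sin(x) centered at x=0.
x^5/120 - x^3/6 + x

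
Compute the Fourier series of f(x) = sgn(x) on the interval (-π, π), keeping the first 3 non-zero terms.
4·sin(x)/π + 4·sin(3·x)/(3·π) + 4·sin(5·x)/(5·π)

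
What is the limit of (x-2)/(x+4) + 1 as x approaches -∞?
Evaluate the dominant behaviour as x → -∞; each term tends to a finite value or vanishes.
Limit = 2.

Final answer: 2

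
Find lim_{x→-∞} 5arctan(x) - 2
Evaluate the dominant behaviour as x → -∞; each term tends to a finite value or vanishes.
Limit = -5·π/2 - 2.

Final answer: -5·π/2 - 2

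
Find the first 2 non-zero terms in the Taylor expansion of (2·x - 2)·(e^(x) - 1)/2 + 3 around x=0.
3 - x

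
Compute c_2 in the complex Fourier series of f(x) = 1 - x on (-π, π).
Compute the real Fourier coefficients first: a_2 = 0, b_2 = 1.
Then c_2 = (a_2 − i·b_2)/2 = -i/2.

Final answer: -i/2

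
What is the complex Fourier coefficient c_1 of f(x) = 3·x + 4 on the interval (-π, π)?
Compute the real Fourier coefficients first: a_1 = 0, b_1 = 6.
Then c_1 = (a_1 − i·b_1)/2 = -3·i.

Final answer: -3·i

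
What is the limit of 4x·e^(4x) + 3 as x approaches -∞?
The product is a 0·∞ indeterminate form at x → -∞.
Rewrite the product as 4x / e^(-4x) (an ∞/∞ form) and apply L'Hôpital, or use the standard hierarchy e^(4|x|) ≫ |x| as x → -∞.
The indeterminate product → 0, so the limit = 3.

Final answer: 3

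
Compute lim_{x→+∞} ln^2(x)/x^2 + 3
The quotient is an ∞/∞ indeterminate form as x → +∞.
The polynomial denominator x^2 dominates the logarithmic numerator (any positive power of x ≫ ln^2(x) as x → ∞), so the quotient → 0.
Adding the constant: 0 + 3 = 3. Limit = 3.

Final answer: 3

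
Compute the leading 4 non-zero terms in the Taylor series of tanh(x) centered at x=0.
-17·x^7/315 + 2·x^5/15 - x^3/3 + x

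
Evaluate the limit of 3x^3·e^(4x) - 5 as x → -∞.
The product is a 0·∞ indeterminate form at x → -∞.
Rewrite the product as 3x^3 / e^(-4x) (an ∞/∞ form) and apply L'Hôpital, or use the standard hierarchy e^(4|x|) ≫ |x^3| as x → -∞.
The indeterminate product → 0, so the limit = -5.

Final answer: -5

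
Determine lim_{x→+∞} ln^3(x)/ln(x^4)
This is an ∞/∞ indeterminate form as x → +∞.
Write ln(x^4) = 4·ln(x), reducing the quotient to ln^2(x)/4 → ∞.
Limit = ∞.

Final answer: ∞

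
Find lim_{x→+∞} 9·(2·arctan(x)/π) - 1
Evaluate the dominant behaviour as x → +∞; each term tends to a finite value or vanishes.
Limit = 8.

Final answer: 8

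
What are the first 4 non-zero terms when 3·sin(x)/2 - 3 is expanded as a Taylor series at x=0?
x^5/80 - x^3/4 + 3·x/2 - 3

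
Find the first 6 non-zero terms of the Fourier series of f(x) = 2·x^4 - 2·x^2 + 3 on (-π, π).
(104 - 16·π^2)·cos(x) + (-8 + 4·π^2)·cos(2·x) + (56/27 - 16·π^2/9)·cos(3·x) + (-7/8 + π^2)·cos(4·x) + (296/625 - 16·π^2/25)·cos(5·x) - 2·π^2/3 + 3 + 2·π^4/5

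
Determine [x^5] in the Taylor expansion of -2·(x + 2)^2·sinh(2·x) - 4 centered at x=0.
Expand to order 5: -2·(x + 2)^2·sinh(2·x) - 4 = -24·x^5/5 - 32·x^4/3 - 44·x^3/3 - 16·x^2 - 16·x - 4 + O(x^6).
The coefficient of x^5 is -24/5.

Final answer: -24/5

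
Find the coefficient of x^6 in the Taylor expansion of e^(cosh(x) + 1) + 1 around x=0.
Expand to order 6: e^(cosh(x) + 1) + 1 = 31·x^6·e^(2)/720 + x^4·e^(2)/6 + x^2·e^(2)/2 + 1 + e^(2) + O(x^7).
The coefficient of x^6 is 31·e^(2)/720.

Final answer: 31·e^(2)/720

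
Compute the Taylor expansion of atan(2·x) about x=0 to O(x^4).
-8·x^3/3 + 2·x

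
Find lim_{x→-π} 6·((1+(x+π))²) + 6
Direct substitution at x = -π gives 12.

Final answer: 12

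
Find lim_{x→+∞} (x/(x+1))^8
As x → +∞: x/(x+1) = 1/(1 + 1/x) → 1, and the 8th power of a limit-1 base also → 1.
Limit = 1.

Final answer: 1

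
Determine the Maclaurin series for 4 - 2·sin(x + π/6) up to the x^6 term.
x^6/720 - √(3)·x^5/120 - x^4/24 + √(3)·x^3/6 + x^2/2 - √(3)·x + 3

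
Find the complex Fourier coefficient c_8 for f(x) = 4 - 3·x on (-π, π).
Compute the real Fourier coefficients first: a_8 = 0, b_8 = 3/4.
Then c_8 = (a_8 − i·b_8)/2 = -3·i/8.

Final answer: -3·i/8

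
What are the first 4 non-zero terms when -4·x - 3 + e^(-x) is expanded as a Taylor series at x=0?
-x^3/6 + x^2/2 - 5·x - 2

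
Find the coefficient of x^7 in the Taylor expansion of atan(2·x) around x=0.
Expand to order 7: atan(2·x) = -128·x^7/7 + 32·x^5/5 - 8·x^3/3 + 2·x + O(x^8).
The coefficient of x^7 is -128/7.

Final answer: -128/7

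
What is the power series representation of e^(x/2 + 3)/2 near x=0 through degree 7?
x^7·e^(3)/1290240 + x^6·e^(3)/92160 + x^5·e^(3)/7680 + x^4·e^(3)/768 + x^3·e^(3)/96 + x^2·e^(3)/16 + x·e^(3)/4 + e^(3)/2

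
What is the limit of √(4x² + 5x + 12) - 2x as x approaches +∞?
As x → +∞: multiply by the conjugate to get (5x+12)/(√(4x²+5x+12)+2x); the denominator ~ 4x, so the limit is 5/4.
Limit = 5/4.

Final answer: 5/4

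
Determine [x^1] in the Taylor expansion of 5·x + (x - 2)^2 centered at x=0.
Expand to order 1: 5·x + (x - 2)^2 = x + 4 + O(x^2).
The coefficient of x^1 is 1.

Final answer: 1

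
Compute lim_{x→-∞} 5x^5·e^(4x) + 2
The product is a 0·∞ indeterminate form at x → -∞.
Rewrite the product as 5x^5 / e^(-4x) (an ∞/∞ form) and apply L'Hôpital, or use the standard hierarchy e^(4|x|) ≫ |x^5| as x → -∞.
The indeterminate product → 0, so the limit = 2.

Final answer: 2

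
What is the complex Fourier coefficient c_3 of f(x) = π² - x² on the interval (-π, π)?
Compute the real Fourier coefficients first: a_3 = 4/9, b_3 = 0.
Then c_3 = (a_3 − i·b_3)/2 = 2/9.

Final answer: 2/9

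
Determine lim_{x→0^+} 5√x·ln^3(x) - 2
The product is a 0·∞ indeterminate form at x → 0⁺.
Rewrite the product as 5·ln^3(x) / x^(-1/2) and apply L'Hôpital, or use the standard hierarchy x^(-1/2) ≫ |ln x|^3 as x → 0⁺.
The indeterminate product → 0, so the limit = -2.

Final answer: -2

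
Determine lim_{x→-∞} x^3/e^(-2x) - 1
The quotient is an ∞/∞ indeterminate form as x → -∞.
Compare growth rates of the dominant terms (exponentials ≫ polynomials ≫ logarithms), or apply L'Hôpital's rule; the quotient → 0.
Adding the constant: 0 - 1 = -1. Limit = -1.

Final answer: -1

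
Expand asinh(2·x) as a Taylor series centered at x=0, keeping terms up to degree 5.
12·x^5/5 - 4·x^3/3 + 2·x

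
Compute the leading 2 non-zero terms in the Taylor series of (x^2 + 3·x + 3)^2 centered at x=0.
18·x + 9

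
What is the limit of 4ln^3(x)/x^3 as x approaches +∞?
This is an ∞/∞ indeterminate form as x → +∞.
The polynomial denominator x^3 dominates the logarithmic numerator (any positive power of x ≫ ln^3(x) as x → ∞), so the quotient → 0.
Limit = 0.

Final answer: 0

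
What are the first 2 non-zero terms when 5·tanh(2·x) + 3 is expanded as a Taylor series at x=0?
10·x + 3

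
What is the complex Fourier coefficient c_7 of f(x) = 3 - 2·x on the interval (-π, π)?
Compute the real Fourier coefficients first: a_7 = 0, b_7 = -4/7.
Then c_7 = (a_7 − i·b_7)/2 = 2·i/7.

Final answer: 2·i/7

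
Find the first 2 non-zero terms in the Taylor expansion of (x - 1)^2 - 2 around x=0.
-2·x - 1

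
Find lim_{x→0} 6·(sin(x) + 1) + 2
Direct substitution at x = 0 gives 8.

Final answer: 8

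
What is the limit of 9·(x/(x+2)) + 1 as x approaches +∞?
Evaluate the dominant behaviour as x → +∞; each term tends to a finite value or vanishes.
Limit = 10.

Final answer: 10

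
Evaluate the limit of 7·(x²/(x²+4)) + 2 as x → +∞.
Evaluate the dominant behaviour as x → +∞; each term tends to a finite value or vanishes.
Limit = 9.

Final answer: 9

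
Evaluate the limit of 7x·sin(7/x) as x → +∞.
As x → +∞: let u = 7/x → 0⁺; then 7·x·sin(7/x) = 7·7·sin(u)/u → 7·7·1 = 49.
Limit = 49.

Final answer: 49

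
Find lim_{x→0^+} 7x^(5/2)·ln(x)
This is a 0·∞ indeterminate form at x → 0⁺.
Rewrite the product as 7·ln(x) / x^(-5/2) and apply L'Hôpital, or use the standard hierarchy x^(-5/2) ≫ |ln x| as x → 0⁺.
The indeterminate product → 0, so the limit = 0.

Final answer: 0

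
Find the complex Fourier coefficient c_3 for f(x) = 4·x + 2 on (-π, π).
Compute the real Fourier coefficients first: a_3 = 0, b_3 = 8/3.
Then c_3 = (a_3 − i·b_3)/2 = -4·i/3.

Final answer: -4·i/3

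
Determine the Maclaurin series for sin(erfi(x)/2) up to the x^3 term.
x^3·(-1/(6·π^(3/2)) + 1/(3·√(π))) + x/√(π)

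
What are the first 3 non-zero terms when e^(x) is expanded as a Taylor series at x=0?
x^2/2 + x + 1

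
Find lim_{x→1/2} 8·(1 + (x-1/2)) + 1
Direct substitution at x = 1/2 gives 9.

Final answer: 9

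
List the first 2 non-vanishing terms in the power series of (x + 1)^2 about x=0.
2·x + 1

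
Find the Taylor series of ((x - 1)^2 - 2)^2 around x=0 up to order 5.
x^4 - 4·x^3 + 2·x^2 + 4·x + 1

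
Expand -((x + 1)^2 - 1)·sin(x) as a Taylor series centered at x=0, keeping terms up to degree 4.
x^4/3 - x^3 - 2·x^2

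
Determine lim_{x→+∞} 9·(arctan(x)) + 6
Evaluate the dominant behaviour as x → +∞; each term tends to a finite value or vanishes.
Limit = 6 + 9·π/2.

Final answer: 6 + 9·π/2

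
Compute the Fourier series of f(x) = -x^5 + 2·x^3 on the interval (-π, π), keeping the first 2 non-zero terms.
(-264 - 2·π^4 + 44·π^2)·sin(x) + (-7·π^2 + 21/2 + π^4)·sin(2·x)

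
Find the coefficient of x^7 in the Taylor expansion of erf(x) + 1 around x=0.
Expand to order 7: erf(x) + 1 = -x^7/(21·√(π)) + x^5/(5·√(π)) - 2·x^3/(3·√(π)) + 2·x/√(π) + 1 + O(x^8).
The coefficient of x^7 is -1/(21·√(π)).

Final answer: -1/(21·√(π))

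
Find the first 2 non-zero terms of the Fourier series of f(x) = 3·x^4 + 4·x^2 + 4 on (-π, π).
(128 - 24·π^2)·cos(x) + 4 + 4·π^2/3 + 3·π^4/5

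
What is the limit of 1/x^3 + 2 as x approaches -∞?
Evaluate the dominant behaviour as x → -∞; each term tends to a finite value or vanishes.
Limit = 2.

Final answer: 2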